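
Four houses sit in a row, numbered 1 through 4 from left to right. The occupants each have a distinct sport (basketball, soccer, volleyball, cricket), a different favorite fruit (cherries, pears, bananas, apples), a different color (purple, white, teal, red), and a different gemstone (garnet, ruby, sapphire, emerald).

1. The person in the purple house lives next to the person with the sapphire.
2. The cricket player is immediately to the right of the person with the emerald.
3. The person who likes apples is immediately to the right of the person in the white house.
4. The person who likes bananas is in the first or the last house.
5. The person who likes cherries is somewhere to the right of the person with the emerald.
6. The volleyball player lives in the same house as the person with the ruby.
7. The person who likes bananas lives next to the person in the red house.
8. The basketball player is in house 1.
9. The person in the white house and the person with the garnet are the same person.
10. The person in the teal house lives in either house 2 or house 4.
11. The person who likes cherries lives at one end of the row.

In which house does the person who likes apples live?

2

Clue 8 places the basketball player in house 1.
From clue 11, the person who likes cherries must be in house 4.
So house 1 gets bananas for favorite fruit.
By clue 7, the person in the red house is in house 2.
House 3 color: only purple fits.
The only color still possible for house 4 is teal.
By clue 3, the person who likes apples is in house 2.
The person with the garnet is in house 1 (clue 9).
That leaves pears as the favorite fruit for house 3.
That leaves white as the color for house 1.
The cricket player is narrowed to house 3 or 4; consider each.
Placing it in house 3 leads to a contradiction, so it's in house 4.
The person with the emerald is in house 3 (clue 2).
Clue 6 places the volleyball player in house 2.
Clue 6: the person with the ruby is in house 2.
House 3 sport: only soccer fits.
That leaves sapphire as the gemstone for house 4.
So: house 1 = basketball/bananas/white/garnet, house 2 = volleyball/apples/red/ruby, house 3 = soccer/pears/purple/emerald, house 4 = cricket/cherries/teal/sapphire.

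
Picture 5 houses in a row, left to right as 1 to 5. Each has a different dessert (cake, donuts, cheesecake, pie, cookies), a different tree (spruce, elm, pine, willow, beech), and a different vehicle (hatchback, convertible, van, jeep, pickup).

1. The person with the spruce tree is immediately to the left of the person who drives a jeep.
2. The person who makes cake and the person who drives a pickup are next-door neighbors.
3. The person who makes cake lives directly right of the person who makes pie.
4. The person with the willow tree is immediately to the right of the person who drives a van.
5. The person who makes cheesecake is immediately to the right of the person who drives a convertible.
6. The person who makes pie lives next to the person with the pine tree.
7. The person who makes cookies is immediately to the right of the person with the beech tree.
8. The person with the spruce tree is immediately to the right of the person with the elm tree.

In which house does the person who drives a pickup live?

The person with the elm tree is narrowed to house 1 or 2 or 3; consider each.
Placing it in house 1 and house 2 leads to a contradiction, so it's in house 3.
The person with the spruce tree is in house 4 (clue 8).
Clue 1: the person who drives a jeep is in house 5.
The person who makes cookies is narrowed to house 2 or 3; consider each.
Placing it in house 3 leads to a contradiction, so it's in house 2.
From clue 7, the person with the beech tree must be in house 1.
That leaves donuts as the dessert for house 1.
The person who makes cake is narrowed to house 4 or 5; consider each.
Placing it in house 4 leads to a contradiction, so it's in house 5.
By clue 2, the person who drives a pickup is in house 4.
Clue 3 places the person who makes pie in house 4.
By clue 6, the person with the pine tree is in house 5.
So house 3 gets cheesecake for dessert.
House 2's tree must be willow (nothing else left).
Clue 5: the person who drives a convertible is in house 2.
House 1's vehicle must be van (nothing else left).
So house 3 gets hatchback for vehicle.
So: house 1 = donuts/beech/van, house 2 = cookies/willow/convertible, house 3 = cheesecake/elm/hatchback, house 4 = pie/spruce/pickup, house 5 = cake/pine/jeep.

4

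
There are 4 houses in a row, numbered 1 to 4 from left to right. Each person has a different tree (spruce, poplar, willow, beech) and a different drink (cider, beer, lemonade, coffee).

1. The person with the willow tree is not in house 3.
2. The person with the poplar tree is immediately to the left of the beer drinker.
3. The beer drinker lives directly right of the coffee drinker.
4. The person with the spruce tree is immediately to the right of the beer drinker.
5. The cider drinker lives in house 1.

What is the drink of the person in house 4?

lemonade

Clue 5: the cider drinker is in house 1.
The only drink still possible for house 4 is lemonade.
By clue 3, the beer drinker is in house 3.
By clue 3, the coffee drinker is in house 2.
Clue 4 places the person with the spruce tree in house 4.
House 3's tree must be beech (nothing else left).
Clue 2: the person with the poplar tree is in house 2.
That leaves willow as the tree for house 1.
So: house 1 = willow/cider, house 2 = poplar/coffee, house 3 = beech/beer, house 4 = spruce/lemonade.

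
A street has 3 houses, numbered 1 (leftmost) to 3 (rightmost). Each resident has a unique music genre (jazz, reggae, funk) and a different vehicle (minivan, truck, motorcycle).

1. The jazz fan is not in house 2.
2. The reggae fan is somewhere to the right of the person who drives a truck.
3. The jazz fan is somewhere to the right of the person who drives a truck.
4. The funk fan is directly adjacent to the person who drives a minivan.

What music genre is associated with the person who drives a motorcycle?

Clue 3: the jazz fan is in house 3.
House 1 music genre: only funk fits.
The only music genre still possible for house 2 is reggae.
From clue 2, the person who drives a truck must be in house 1.
Clue 4 places the person who drives a minivan in house 2.
So house 3 gets motorcycle for vehicle.
So: house 1 = funk/truck, house 2 = reggae/minivan, house 3 = jazz/motorcycle.

jazz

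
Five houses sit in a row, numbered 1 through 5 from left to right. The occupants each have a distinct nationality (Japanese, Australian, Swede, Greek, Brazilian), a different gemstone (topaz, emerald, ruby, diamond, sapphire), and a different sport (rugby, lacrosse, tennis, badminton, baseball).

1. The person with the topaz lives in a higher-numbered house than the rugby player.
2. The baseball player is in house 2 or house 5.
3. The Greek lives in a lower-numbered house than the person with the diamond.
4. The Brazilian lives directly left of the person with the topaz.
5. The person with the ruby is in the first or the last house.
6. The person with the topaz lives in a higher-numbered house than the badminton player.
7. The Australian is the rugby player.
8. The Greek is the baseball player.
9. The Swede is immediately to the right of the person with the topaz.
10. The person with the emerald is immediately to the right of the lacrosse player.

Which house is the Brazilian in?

From clue 8, the Greek must be in house 2.
The baseball player is in house 2 (clue 8).
House 5 sport: only tennis fits.
So house 4 gets Japanese for nationality.
The only nationality still possible for house 5 is Swede.
That leaves lacrosse as the sport for house 4.
From clue 9, the person with the topaz must be in house 4.
Clue 10: the person with the emerald is in house 5.
So house 1 gets ruby for gemstone.
That leaves sapphire as the gemstone for house 2.
That leaves diamond as the gemstone for house 3.
From clue 4, the Brazilian must be in house 3.
That leaves Australian as the nationality for house 1.
The rugby player is in house 1 (clue 7).
House 3's sport must be badminton (nothing else left).
So: house 1 = Australian/ruby/rugby, house 2 = Greek/sapphire/baseball, house 3 = Brazilian/diamond/badminton, house 4 = Japanese/topaz/lacrosse, house 5 = Swede/emerald/tennis.

3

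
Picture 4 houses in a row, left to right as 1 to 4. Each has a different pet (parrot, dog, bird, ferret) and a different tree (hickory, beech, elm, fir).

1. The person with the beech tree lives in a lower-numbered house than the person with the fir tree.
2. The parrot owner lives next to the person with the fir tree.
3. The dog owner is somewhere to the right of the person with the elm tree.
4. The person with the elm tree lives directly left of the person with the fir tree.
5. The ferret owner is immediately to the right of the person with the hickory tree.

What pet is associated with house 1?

bird

So house 4 gets fir for tree.
From clue 2, the parrot owner must be in house 3.
From clue 4, the person with the elm tree must be in house 3.
House 1's pet must be bird (nothing else left).
Clue 3 places the dog owner in house 4.
By clue 5, the ferret owner is in house 2.
From clue 5, the person with the hickory tree must be in house 1.
So house 2 gets beech for tree.
So: house 1 = bird/hickory, house 2 = ferret/beech, house 3 = parrot/elm, house 4 = dog/fir.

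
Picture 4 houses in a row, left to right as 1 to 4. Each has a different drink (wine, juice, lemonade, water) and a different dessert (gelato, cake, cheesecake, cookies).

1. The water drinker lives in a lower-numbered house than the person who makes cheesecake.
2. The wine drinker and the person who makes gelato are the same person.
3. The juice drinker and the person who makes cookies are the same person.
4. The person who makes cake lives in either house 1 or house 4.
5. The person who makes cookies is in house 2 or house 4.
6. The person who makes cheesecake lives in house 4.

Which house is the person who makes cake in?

1

From clue 6, the person who makes cheesecake must be in house 4.
So house 2 gets cookies for dessert.
House 3's dessert must be gelato (nothing else left).
Clue 2: the wine drinker is in house 3.
The juice drinker is in house 2 (clue 3).
House 1's drink must be water (nothing else left).
That leaves lemonade as the drink for house 4.
House 1 dessert: only cake fits.
So: house 1 = water/cake, house 2 = juice/cookies, house 3 = wine/gelato, house 4 = lemonade/cheesecake.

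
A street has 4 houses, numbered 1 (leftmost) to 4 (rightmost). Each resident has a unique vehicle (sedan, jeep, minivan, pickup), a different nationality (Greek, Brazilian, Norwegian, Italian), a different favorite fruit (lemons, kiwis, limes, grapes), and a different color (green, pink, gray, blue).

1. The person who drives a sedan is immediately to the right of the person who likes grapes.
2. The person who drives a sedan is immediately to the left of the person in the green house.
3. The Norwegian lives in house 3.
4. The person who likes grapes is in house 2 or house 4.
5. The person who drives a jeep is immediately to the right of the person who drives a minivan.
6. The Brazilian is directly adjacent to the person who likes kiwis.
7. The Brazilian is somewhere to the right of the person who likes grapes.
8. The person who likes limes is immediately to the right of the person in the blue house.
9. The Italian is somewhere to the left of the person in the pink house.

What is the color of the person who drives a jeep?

pink

From clue 3, the Norwegian must be in house 3.
Clue 4 places the person who likes grapes in house 2.
From clue 1, the person who drives a sedan must be in house 3.
Clue 2: the person in the green house is in house 4.
By clue 6, the person who likes kiwis is in house 3.
House 4 nationality: only Brazilian fits.
So house 1 gets lemons for favorite fruit.
House 4's favorite fruit must be limes (nothing else left).
That leaves gray as the color for house 1.
Clue 5 places the person who drives a jeep in house 2.
The person who drives a minivan is in house 1 (clue 5).
Clue 8 places the person in the blue house in house 3.
House 4 vehicle: only pickup fits.
So house 2 gets pink for color.
From clue 9, the Italian must be in house 1.
That leaves Greek as the nationality for house 2.
So: house 1 = minivan/Italian/lemons/gray, house 2 = jeep/Greek/grapes/pink, house 3 = sedan/Norwegian/kiwis/blue, house 4 = pickup/Brazilian/limes/green.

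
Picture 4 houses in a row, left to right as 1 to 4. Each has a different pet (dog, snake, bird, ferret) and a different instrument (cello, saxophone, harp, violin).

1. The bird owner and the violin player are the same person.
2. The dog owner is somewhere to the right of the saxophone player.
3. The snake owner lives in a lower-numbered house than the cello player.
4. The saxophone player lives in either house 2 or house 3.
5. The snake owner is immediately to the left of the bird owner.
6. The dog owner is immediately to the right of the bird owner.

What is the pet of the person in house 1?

ferret

House 1's instrument must be harp (nothing else left).
The only instrument still possible for house 4 is cello.
The bird owner is narrowed to house 2 or 3; consider each.
Placing it in house 2 leads to a contradiction, so it's in house 3.
By clue 1, the violin player is in house 3.
Clue 5: the snake owner is in house 2.
From clue 6, the dog owner must be in house 4.
House 1's pet must be ferret (nothing else left).
House 2 instrument: only saxophone fits.
So: house 1 = ferret/harp, house 2 = snake/saxophone, house 3 = bird/violin, house 4 = dog/cello.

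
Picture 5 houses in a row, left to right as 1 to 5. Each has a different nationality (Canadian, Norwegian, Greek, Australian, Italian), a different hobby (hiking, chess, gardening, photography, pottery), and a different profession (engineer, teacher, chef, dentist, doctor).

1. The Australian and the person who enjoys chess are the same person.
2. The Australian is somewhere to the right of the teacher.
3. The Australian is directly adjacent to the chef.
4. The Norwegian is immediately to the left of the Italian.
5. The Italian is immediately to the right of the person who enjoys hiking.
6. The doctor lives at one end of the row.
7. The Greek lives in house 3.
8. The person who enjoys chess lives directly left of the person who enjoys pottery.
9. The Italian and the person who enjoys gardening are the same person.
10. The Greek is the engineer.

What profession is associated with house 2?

From clue 7, the Greek must be in house 3.
Clue 10: the engineer is in house 3.
House 4's profession must be dentist (nothing else left).
That leaves teacher as the profession for house 2.
The Australian is in house 4 (clue 2).
Clue 3 places the chef in house 5.
So house 1 gets doctor for profession.
Clue 1 places the person who enjoys chess in house 4.
By clue 4, the Italian is in house 2.
From clue 5, the person who enjoys hiking must be in house 1.
Clue 8: the person who enjoys pottery is in house 5.
The person who enjoys gardening is in house 2 (clue 9).
House 1's nationality must be Norwegian (nothing else left).
House 5 nationality: only Canadian fits.
House 3's hobby must be photography (nothing else left).
So: house 1 = Norwegian/hiking/doctor, house 2 = Italian/gardening/teacher, house 3 = Greek/photography/engineer, house 4 = Australian/chess/dentist, house 5 = Canadian/pottery/chef.

teacher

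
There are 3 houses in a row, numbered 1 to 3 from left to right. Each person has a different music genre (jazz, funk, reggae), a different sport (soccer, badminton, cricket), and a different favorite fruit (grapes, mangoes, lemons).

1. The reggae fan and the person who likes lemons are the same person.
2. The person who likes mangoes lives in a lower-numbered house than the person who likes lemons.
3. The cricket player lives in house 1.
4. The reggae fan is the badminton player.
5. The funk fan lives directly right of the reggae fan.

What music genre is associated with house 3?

funk

By clue 3, the cricket player is in house 1.
From clue 1, the reggae fan must be in house 2.
Clue 1: the person who likes lemons is in house 2.
From clue 2, the person who likes mangoes must be in house 1.
The badminton player is in house 2 (clue 4).
By clue 5, the funk fan is in house 3.
That leaves jazz as the music genre for house 1.
That leaves soccer as the sport for house 3.
That leaves grapes as the favorite fruit for house 3.
So: house 1 = jazz/cricket/mangoes, house 2 = reggae/badminton/lemons, house 3 = funk/soccer/grapes.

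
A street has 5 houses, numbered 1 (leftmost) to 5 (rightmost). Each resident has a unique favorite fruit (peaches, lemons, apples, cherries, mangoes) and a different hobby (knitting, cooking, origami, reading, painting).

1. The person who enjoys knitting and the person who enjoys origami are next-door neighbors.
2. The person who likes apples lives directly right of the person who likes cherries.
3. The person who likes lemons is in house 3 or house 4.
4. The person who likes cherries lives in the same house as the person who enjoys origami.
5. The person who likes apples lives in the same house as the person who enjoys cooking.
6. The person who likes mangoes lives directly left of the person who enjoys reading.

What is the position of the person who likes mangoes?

The person who likes lemons is narrowed to house 3 or 4; consider each.
Placing it in house 4 leads to a contradiction, so it's in house 3.
The person who likes apples is narrowed to house 2 or 5; consider each.
Placing it in house 2 leads to a contradiction, so it's in house 5.
Clue 2 places the person who likes cherries in house 4.
Clue 4: the person who enjoys origami is in house 4.
Clue 5 places the person who enjoys cooking in house 5.
The only hobby still possible for house 1 is painting.
By clue 1, the person who enjoys knitting is in house 3.
That leaves reading as the hobby for house 2.
The person who likes mangoes is in house 1 (clue 6).
House 2 favorite fruit: only peaches fits.
So: house 1 = mangoes/painting, house 2 = peaches/reading, house 3 = lemons/knitting, house 4 = cherries/origami, house 5 = apples/cooking.

1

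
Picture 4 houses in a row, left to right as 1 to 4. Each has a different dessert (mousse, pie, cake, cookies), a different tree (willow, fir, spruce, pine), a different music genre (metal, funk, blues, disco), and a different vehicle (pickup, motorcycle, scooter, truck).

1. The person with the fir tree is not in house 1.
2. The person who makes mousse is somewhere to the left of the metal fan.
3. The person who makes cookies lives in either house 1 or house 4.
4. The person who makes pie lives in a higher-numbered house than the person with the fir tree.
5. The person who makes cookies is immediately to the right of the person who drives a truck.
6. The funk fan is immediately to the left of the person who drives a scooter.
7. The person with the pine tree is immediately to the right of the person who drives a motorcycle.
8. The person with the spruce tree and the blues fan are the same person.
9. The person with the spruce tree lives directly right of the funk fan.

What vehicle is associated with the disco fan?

Clue 5: the person who makes cookies is in house 4.
Clue 5: the person who drives a truck is in house 3.
So house 1 gets willow for tree.
Clue 4: the person with the fir tree is in house 2.
House 3's dessert must be pie (nothing else left).
The only tree still possible for house 3 is pine.
House 4 tree: only spruce fits.
Clue 7 places the person who drives a motorcycle in house 2.
Clue 8 places the blues fan in house 4.
By clue 9, the funk fan is in house 3.
That leaves disco as the music genre for house 1.
The only music genre still possible for house 2 is metal.
House 1's vehicle must be pickup (nothing else left).
House 4 vehicle: only scooter fits.
Clue 2: the person who makes mousse is in house 1.
The only dessert still possible for house 2 is cake.
So: house 1 = mousse/willow/disco/pickup, house 2 = cake/fir/metal/motorcycle, house 3 = pie/pine/funk/truck, house 4 = cookies/spruce/blues/scooter.

pickup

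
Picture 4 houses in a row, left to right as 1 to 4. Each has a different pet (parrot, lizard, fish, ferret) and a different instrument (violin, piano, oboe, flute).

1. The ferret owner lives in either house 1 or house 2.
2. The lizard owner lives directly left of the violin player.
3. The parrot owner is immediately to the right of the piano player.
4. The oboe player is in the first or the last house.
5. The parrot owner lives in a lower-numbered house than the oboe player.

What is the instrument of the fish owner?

oboe

Clue 5: the oboe player is in house 4.
So house 4 gets fish for pet.
House 3 pet: only parrot fits.
Clue 3: the piano player is in house 2.
House 1 instrument: only flute fits.
So house 3 gets violin for instrument.
From clue 2, the lizard owner must be in house 2.
House 1's pet must be ferret (nothing else left).
So: house 1 = ferret/flute, house 2 = lizard/piano, house 3 = parrot/violin, house 4 = fish/oboe.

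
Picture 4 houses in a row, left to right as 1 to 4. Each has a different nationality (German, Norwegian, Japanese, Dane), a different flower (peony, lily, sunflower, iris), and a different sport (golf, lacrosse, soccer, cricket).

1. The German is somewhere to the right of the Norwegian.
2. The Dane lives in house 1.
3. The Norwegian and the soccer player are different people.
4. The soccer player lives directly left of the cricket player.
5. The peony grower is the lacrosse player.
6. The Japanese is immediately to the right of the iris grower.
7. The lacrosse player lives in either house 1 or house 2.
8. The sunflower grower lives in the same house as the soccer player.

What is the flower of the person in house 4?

lily

From clue 2, the Dane must be in house 1.
So house 4 gets lily for flower.
The German is narrowed to house 3 or 4; consider each.
Placing it in house 3 leads to a contradiction, so it's in house 4.
House 3's flower must be sunflower (nothing else left).
From clue 8, the soccer player must be in house 3.
The Norwegian is in house 2 (clue 3).
From clue 4, the cricket player must be in house 4.
That leaves Japanese as the nationality for house 3.
By clue 6, the iris grower is in house 2.
The only flower still possible for house 1 is peony.
Clue 5: the lacrosse player is in house 1.
That leaves golf as the sport for house 2.
So: house 1 = Dane/peony/lacrosse, house 2 = Norwegian/iris/golf, house 3 = Japanese/sunflower/soccer, house 4 = German/lily/cricket.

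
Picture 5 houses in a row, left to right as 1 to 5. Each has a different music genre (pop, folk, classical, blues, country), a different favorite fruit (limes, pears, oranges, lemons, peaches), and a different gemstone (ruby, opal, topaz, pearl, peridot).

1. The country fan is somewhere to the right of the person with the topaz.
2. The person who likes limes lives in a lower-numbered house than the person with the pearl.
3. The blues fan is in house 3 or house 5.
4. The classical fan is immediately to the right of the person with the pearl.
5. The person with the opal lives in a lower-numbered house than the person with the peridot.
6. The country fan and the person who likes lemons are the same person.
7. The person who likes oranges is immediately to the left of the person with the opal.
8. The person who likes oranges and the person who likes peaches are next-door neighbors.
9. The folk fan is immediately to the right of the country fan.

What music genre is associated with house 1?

pop

House 1 music genre: only pop fits.
That leaves country as the music genre for house 2.
Clue 1: the person with the topaz is in house 1.
From clue 6, the person who likes lemons must be in house 2.
By clue 9, the folk fan is in house 3.
The only music genre still possible for house 4 is classical.
The only music genre still possible for house 5 is blues.
That leaves pears as the favorite fruit for house 5.
From clue 4, the person with the pearl must be in house 3.
The person who likes oranges is in house 3 (clue 8).
Clue 8: the person who likes peaches is in house 4.
The only favorite fruit still possible for house 1 is limes.
By clue 7, the person with the opal is in house 4.
The only gemstone still possible for house 2 is ruby.
So house 5 gets peridot for gemstone.
So: house 1 = pop/limes/topaz, house 2 = country/lemons/ruby, house 3 = folk/oranges/pearl, house 4 = classical/peaches/opal, house 5 = blues/pears/peridot.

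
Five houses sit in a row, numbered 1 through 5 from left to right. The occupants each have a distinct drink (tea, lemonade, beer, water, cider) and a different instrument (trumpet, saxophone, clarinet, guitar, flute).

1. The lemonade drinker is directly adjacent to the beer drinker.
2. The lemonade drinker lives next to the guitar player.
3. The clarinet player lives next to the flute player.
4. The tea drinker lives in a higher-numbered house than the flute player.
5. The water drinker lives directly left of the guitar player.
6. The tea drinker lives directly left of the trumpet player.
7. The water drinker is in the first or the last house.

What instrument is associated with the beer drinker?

The water drinker is in house 1 (clue 7).
Clue 5: the guitar player is in house 2.
Clue 2 places the lemonade drinker in house 3.
The clarinet player is in house 4 (clue 3).
By clue 3, the flute player is in house 3.
By clue 4, the tea drinker is in house 4.
Clue 6 places the trumpet player in house 5.
House 1's instrument must be saxophone (nothing else left).
The beer drinker is in house 2 (clue 1).
That leaves cider as the drink for house 5.
So: house 1 = water/saxophone, house 2 = beer/guitar, house 3 = lemonade/flute, house 4 = tea/clarinet, house 5 = cider/trumpet.

guitar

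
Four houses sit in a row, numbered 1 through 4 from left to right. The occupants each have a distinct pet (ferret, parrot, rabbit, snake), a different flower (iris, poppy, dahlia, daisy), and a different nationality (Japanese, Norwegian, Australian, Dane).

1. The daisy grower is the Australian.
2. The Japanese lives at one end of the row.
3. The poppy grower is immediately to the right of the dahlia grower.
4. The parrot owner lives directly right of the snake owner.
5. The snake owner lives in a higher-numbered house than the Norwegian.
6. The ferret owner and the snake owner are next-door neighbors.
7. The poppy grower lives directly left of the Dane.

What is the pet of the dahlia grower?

rabbit

The parrot owner is narrowed to house 3 or 4; consider each.
Placing it in house 3 leads to a contradiction, so it's in house 4.
The snake owner is in house 3 (clue 4).
House 1's pet must be rabbit (nothing else left).
House 2's pet must be ferret (nothing else left).
The dahlia grower is narrowed to house 1 or 2; consider each.
Placing it in house 2 leads to a contradiction, so it's in house 1.
From clue 3, the poppy grower must be in house 2.
By clue 7, the Dane is in house 3.
By clue 1, the daisy grower is in house 4.
The Australian is in house 4 (clue 1).
House 3's flower must be iris (nothing else left).
House 2 nationality: only Norwegian fits.
The only nationality still possible for house 1 is Japanese.
So: house 1 = rabbit/dahlia/Japanese, house 2 = ferret/poppy/Norwegian, house 3 = snake/iris/Dane, house 4 = parrot/daisy/Australian.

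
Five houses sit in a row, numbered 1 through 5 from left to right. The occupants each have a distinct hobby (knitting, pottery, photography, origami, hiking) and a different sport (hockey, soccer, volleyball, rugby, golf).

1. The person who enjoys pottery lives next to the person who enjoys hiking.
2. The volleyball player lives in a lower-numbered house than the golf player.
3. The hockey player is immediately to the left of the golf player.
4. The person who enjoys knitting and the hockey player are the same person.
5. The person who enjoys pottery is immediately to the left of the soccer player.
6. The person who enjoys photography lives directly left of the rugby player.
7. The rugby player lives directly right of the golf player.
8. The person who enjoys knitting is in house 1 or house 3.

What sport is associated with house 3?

The person who enjoys knitting is narrowed to house 1 or 3; consider each.
Placing it in house 1 leads to a contradiction, so it's in house 3.
Clue 4: the hockey player is in house 3.
House 1's sport must be volleyball (nothing else left).
That leaves rugby as the sport for house 5.
The golf player is in house 4 (clue 3).
The person who enjoys pottery is in house 1 (clue 5).
By clue 5, the soccer player is in house 2.
Clue 6 places the person who enjoys photography in house 4.
By clue 1, the person who enjoys hiking is in house 2.
House 5's hobby must be origami (nothing else left).
So: house 1 = pottery/volleyball, house 2 = hiking/soccer, house 3 = knitting/hockey, house 4 = photography/golf, house 5 = origami/rugby.

hockey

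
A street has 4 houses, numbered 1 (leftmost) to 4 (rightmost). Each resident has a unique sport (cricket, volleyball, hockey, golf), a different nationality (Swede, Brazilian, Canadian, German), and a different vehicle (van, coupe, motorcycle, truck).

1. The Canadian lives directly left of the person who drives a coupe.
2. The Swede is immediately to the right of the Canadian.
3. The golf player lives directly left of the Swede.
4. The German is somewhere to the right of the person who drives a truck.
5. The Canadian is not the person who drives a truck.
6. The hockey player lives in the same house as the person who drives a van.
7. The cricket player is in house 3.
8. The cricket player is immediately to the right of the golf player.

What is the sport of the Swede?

cricket

The cricket player is in house 3 (clue 7).
Clue 8 places the golf player in house 2.
From clue 3, the Swede must be in house 3.
By clue 2, the Canadian is in house 2.
So house 1 gets Brazilian for nationality.
That leaves German as the nationality for house 4.
Clue 1 places the person who drives a coupe in house 3.
House 1 vehicle: only truck fits.
House 2 vehicle: only motorcycle fits.
So house 4 gets van for vehicle.
Clue 6 places the hockey player in house 4.
That leaves volleyball as the sport for house 1.
So: house 1 = volleyball/Brazilian/truck, house 2 = golf/Canadian/motorcycle, house 3 = cricket/Swede/coupe, house 4 = hockey/German/van.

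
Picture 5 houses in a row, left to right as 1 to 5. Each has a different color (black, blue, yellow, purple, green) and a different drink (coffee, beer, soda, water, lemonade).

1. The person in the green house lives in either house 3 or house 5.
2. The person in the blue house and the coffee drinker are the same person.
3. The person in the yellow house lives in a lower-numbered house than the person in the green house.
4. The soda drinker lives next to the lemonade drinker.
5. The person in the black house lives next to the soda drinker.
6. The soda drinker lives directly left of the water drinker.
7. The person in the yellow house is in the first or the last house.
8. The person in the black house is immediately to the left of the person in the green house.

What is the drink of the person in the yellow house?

From clue 7, the person in the yellow house must be in house 1.
The person in the black house is narrowed to house 2 or 4; consider each.
Placing it in house 4 leads to a contradiction, so it's in house 2.
The person in the green house is in house 3 (clue 8).
The person in the blue house is narrowed to house 4 or 5; consider each.
Placing it in house 4 leads to a contradiction, so it's in house 5.
The coffee drinker is in house 5 (clue 2).
House 4 color: only purple fits.
The lemonade drinker is narrowed to house 2 or 4; consider each.
Placing it in house 4 leads to a contradiction, so it's in house 2.
The soda drinker is in house 3 (clue 6).
House 1's drink must be beer (nothing else left).
So house 4 gets water for drink.
So: house 1 = yellow/beer, house 2 = black/lemonade, house 3 = green/soda, house 4 = purple/water, house 5 = blue/coffee.

beer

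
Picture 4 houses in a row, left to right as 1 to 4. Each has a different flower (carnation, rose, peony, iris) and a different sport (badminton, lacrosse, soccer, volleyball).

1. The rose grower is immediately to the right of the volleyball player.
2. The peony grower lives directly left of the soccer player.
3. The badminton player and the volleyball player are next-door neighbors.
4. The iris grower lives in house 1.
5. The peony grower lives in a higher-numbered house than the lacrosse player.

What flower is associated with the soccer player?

rose

From clue 4, the iris grower must be in house 1.
The peony grower is narrowed to house 2 or 3; consider each.
Placing it in house 2 leads to a contradiction, so it's in house 3.
By clue 2, the soccer player is in house 4.
Clue 3 places the badminton player in house 2.
House 1's sport must be lacrosse (nothing else left).
The only sport still possible for house 3 is volleyball.
Clue 1 places the rose grower in house 4.
House 2's flower must be carnation (nothing else left).
So: house 1 = iris/lacrosse, house 2 = carnation/badminton, house 3 = peony/volleyball, house 4 = rose/soccer.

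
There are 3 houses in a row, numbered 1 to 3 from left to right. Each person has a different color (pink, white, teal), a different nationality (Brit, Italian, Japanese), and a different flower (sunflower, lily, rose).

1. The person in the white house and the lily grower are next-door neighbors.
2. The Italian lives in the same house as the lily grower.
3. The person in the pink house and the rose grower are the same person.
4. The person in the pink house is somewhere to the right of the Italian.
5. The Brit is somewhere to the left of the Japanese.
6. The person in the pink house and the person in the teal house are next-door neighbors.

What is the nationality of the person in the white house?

Brit

House 3 nationality: only Japanese fits.
The person in the pink house is narrowed to house 2 or 3; consider each.
Placing it in house 2 leads to a contradiction, so it's in house 3.
From clue 3, the rose grower must be in house 3.
Clue 6: the person in the teal house is in house 2.
House 1's color must be white (nothing else left).
By clue 1, the lily grower is in house 2.
By clue 2, the Italian is in house 2.
That leaves Brit as the nationality for house 1.
So house 1 gets sunflower for flower.
So: house 1 = white/Brit/sunflower, house 2 = teal/Italian/lily, house 3 = pink/Japanese/rose.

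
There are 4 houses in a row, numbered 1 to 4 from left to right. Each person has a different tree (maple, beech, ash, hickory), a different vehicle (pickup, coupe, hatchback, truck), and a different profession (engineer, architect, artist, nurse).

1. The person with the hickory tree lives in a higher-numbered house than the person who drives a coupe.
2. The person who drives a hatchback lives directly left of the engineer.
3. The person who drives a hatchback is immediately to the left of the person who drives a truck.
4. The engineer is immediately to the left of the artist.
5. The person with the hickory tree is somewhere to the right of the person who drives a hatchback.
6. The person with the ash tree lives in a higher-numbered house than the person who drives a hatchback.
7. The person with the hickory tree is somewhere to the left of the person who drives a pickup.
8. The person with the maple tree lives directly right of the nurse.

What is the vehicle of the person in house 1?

So house 1 gets beech for tree.
The only vehicle still possible for house 4 is pickup.
House 3's vehicle must be truck (nothing else left).
Clue 3: the person who drives a hatchback is in house 2.
Clue 5: the person with the hickory tree is in house 3.
House 2's tree must be maple (nothing else left).
So house 4 gets ash for tree.
House 1 vehicle: only coupe fits.
Clue 2: the engineer is in house 3.
Clue 4 places the artist in house 4.
By clue 8, the nurse is in house 1.
So house 2 gets architect for profession.
So: house 1 = beech/coupe/nurse, house 2 = maple/hatchback/architect, house 3 = hickory/truck/engineer, house 4 = ash/pickup/artist.

coupe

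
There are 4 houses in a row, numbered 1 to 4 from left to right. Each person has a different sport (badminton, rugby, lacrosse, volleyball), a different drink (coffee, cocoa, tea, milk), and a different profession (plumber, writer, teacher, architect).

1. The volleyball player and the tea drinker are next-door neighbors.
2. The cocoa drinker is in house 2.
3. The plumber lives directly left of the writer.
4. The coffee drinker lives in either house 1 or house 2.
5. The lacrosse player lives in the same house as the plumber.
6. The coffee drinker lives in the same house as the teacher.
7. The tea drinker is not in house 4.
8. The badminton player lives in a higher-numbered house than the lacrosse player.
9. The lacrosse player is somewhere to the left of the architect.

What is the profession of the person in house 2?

By clue 2, the cocoa drinker is in house 2.
So house 4 gets milk for drink.
The teacher is in house 1 (clue 6).
The only drink still possible for house 1 is coffee.
House 3's drink must be tea (nothing else left).
House 1 sport: only rugby fits.
The only profession still possible for house 2 is plumber.
Clue 3 places the writer in house 3.
Clue 5 places the lacrosse player in house 2.
The only sport still possible for house 3 is badminton.
The only sport still possible for house 4 is volleyball.
House 4's profession must be architect (nothing else left).
So: house 1 = rugby/coffee/teacher, house 2 = lacrosse/cocoa/plumber, house 3 = badminton/tea/writer, house 4 = volleyball/milk/architect.

plumber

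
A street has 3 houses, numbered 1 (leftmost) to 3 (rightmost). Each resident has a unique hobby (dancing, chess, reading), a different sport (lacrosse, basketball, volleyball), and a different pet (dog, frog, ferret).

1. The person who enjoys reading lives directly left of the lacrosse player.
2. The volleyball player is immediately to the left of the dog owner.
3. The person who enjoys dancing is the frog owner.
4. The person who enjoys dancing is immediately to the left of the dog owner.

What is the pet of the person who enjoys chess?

So house 3 gets chess for hobby.
The person who enjoys dancing is narrowed to house 1 or 2; consider each.
Placing it in house 2 leads to a contradiction, so it's in house 1.
By clue 3, the frog owner is in house 1.
By clue 4, the dog owner is in house 2.
That leaves reading as the hobby for house 2.
So house 3 gets ferret for pet.
Clue 1: the lacrosse player is in house 3.
From clue 2, the volleyball player must be in house 1.
So house 2 gets basketball for sport.
So: house 1 = dancing/volleyball/frog, house 2 = reading/basketball/dog, house 3 = chess/lacrosse/ferret.

ferret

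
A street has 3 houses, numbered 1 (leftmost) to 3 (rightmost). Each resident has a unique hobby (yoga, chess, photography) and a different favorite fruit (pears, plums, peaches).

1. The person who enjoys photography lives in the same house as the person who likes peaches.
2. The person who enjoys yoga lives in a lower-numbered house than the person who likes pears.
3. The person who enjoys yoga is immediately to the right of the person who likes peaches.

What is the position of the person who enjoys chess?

3

Clue 3 places the person who enjoys yoga in house 2.
Clue 3: the person who likes peaches is in house 1.
The person who enjoys photography is in house 1 (clue 1).
From clue 2, the person who likes pears must be in house 3.
The only hobby still possible for house 3 is chess.
House 2 favorite fruit: only plums fits.
So: house 1 = photography/peaches, house 2 = yoga/plums, house 3 = chess/pears.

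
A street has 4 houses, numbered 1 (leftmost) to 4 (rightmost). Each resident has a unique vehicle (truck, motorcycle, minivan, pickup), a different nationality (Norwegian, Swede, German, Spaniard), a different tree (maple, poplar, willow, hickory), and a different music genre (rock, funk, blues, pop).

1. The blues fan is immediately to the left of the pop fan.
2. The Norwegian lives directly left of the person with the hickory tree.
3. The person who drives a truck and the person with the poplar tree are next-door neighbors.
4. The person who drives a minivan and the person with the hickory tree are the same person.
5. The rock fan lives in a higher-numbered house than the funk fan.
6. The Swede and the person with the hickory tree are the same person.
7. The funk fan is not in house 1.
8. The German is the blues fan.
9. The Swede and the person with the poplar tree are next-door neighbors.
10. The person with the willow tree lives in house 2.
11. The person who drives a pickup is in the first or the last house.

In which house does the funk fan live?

3

By clue 10, the person with the willow tree is in house 2.
House 1's music genre must be blues (nothing else left).
By clue 1, the pop fan is in house 2.
By clue 8, the German is in house 1.
House 1's tree must be maple (nothing else left).
The only music genre still possible for house 4 is rock.
So house 3 gets funk for music genre.
The person who drives a minivan is narrowed to house 3 or 4; consider each.
Placing it in house 3 leads to a contradiction, so it's in house 4.
From clue 4, the person with the hickory tree must be in house 4.
From clue 6, the Swede must be in house 4.
Clue 9: the person with the poplar tree is in house 3.
The only vehicle still possible for house 1 is pickup.
Clue 2: the Norwegian is in house 3.
The person who drives a truck is in house 2 (clue 3).
The only vehicle still possible for house 3 is motorcycle.
House 2's nationality must be Spaniard (nothing else left).
So: house 1 = pickup/German/maple/blues, house 2 = truck/Spaniard/willow/pop, house 3 = motorcycle/Norwegian/poplar/funk, house 4 = minivan/Swede/hickory/rock.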